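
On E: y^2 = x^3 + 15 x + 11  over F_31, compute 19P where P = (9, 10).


k = 19 = 10011_2 (binary, LSB first: 11001)
Double-and-add from P = (9, 10):
  bit 0 = 1: acc = O + (9, 10) = (9, 10)
  bit 1 = 1: acc = (9, 10) + (21, 15) = (10, 18)
  bit 2 = 0: acc unchanged = (10, 18)
  bit 3 = 0: acc unchanged = (10, 18)
  bit 4 = 1: acc = (10, 18) + (24, 11) = (5, 26)

19P = (5, 26)


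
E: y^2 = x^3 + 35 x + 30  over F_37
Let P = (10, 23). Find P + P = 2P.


Doubling: s = (3 x1^2 + a) / (2 y1)
s = (3*10^2 + 35) / (2*23) mod 37 = 29
x3 = s^2 - 2 x1 mod 37 = 29^2 - 2*10 = 7
y3 = s (x1 - x3) - y1 mod 37 = 29 * (10 - 7) - 23 = 27

2P = (7, 27)


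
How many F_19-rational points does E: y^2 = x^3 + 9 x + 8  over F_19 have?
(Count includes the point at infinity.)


For each x in F_19, count y with y^2 = x^3 + 9 x + 8 mod 19:
  x = 3: RHS = 5, y in [9, 10]  -> 2 point(s)
  x = 5: RHS = 7, y in [8, 11]  -> 2 point(s)
  x = 9: RHS = 1, y in [1, 18]  -> 2 point(s)
  x = 12: RHS = 1, y in [1, 18]  -> 2 point(s)
  x = 13: RHS = 4, y in [2, 17]  -> 2 point(s)
  x = 14: RHS = 9, y in [3, 16]  -> 2 point(s)
  x = 16: RHS = 11, y in [7, 12]  -> 2 point(s)
  x = 17: RHS = 1, y in [1, 18]  -> 2 point(s)
  x = 18: RHS = 17, y in [6, 13]  -> 2 point(s)
Affine points: 18. Add the point at infinity: total = 19.

#E(F_19) = 19


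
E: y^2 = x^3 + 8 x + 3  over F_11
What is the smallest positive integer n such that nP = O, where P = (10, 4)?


Compute successive multiples of P until we hit O:
  1P = (10, 4)
  2P = (2, 7)
  3P = (0, 6)
  4P = (5, 6)
  5P = (1, 10)
  6P = (9, 10)
  7P = (6, 5)
  8P = (4, 0)
  ... (continuing to 16P)
  16P = O

ord(P) = 16


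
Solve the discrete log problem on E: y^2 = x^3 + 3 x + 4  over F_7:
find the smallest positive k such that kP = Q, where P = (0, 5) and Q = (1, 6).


Enumerate multiples of P until we hit Q = (1, 6):
  1P = (0, 5)
  2P = (1, 1)
  3P = (1, 6)
Match found at i = 3.

k = 3


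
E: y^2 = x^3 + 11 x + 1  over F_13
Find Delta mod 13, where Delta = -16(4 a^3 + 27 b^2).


4 a^3 + 27 b^2 = 4*11^3 + 27*1^2 = 5324 + 27 = 5351
Delta = -16 * (5351) = -85616
Delta mod 13 = 2

Delta = 2 (mod 13)


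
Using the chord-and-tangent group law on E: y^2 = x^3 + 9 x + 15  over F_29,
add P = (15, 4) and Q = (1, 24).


P != Q, so use the chord formula.
s = (y2 - y1) / (x2 - x1) = (20) / (15) mod 29 = 11
x3 = s^2 - x1 - x2 mod 29 = 11^2 - 15 - 1 = 18
y3 = s (x1 - x3) - y1 mod 29 = 11 * (15 - 18) - 4 = 21

P + Q = (18, 21)


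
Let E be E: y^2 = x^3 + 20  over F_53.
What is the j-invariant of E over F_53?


Delta = -16(4 a^3 + 27 b^2) mod 53 = 33
-1728 * (4 a)^3 = -1728 * (4*0)^3 mod 53 = 0
j = 0 * 33^(-1) mod 53 = 0

j = 0 (mod 53)


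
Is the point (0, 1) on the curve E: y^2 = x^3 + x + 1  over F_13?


Check whether y^2 = x^3 + 1 x + 1 (mod 13) for (x, y) = (0, 1).
LHS: y^2 = 1^2 mod 13 = 1
RHS: x^3 + 1 x + 1 = 0^3 + 1*0 + 1 mod 13 = 1
LHS = RHS

Yes, on the curve


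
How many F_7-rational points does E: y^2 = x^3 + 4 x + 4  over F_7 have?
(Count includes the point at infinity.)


For each x in F_7, count y with y^2 = x^3 + 4 x + 4 mod 7:
  x = 0: RHS = 4, y in [2, 5]  -> 2 point(s)
  x = 1: RHS = 2, y in [3, 4]  -> 2 point(s)
  x = 3: RHS = 1, y in [1, 6]  -> 2 point(s)
  x = 4: RHS = 0, y in [0]  -> 1 point(s)
  x = 5: RHS = 2, y in [3, 4]  -> 2 point(s)
Affine points: 9. Add the point at infinity: total = 10.

#E(F_7) = 10


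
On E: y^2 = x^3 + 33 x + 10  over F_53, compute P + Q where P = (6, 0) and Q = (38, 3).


P != Q, so use the chord formula.
s = (y2 - y1) / (x2 - x1) = (3) / (32) mod 53 = 15
x3 = s^2 - x1 - x2 mod 53 = 15^2 - 6 - 38 = 22
y3 = s (x1 - x3) - y1 mod 53 = 15 * (6 - 22) - 0 = 25

P + Q = (22, 25)


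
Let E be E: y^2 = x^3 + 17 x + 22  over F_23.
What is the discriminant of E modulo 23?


4 a^3 + 27 b^2 = 4*17^3 + 27*22^2 = 19652 + 13068 = 32720
Delta = -16 * (32720) = -523520
Delta mod 23 = 6

Delta = 6 (mod 23)


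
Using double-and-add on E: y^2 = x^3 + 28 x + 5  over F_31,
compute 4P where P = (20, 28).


k = 4 = 100_2 (binary, LSB first: 001)
Double-and-add from P = (20, 28):
  bit 0 = 0: acc unchanged = O
  bit 1 = 0: acc unchanged = O
  bit 2 = 1: acc = O + (26, 9) = (26, 9)

4P = (26, 9)


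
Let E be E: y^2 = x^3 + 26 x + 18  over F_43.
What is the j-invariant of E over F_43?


Delta = -16(4 a^3 + 27 b^2) mod 43 = 13
-1728 * (4 a)^3 = -1728 * (4*26)^3 mod 43 = 42
j = 42 * 13^(-1) mod 43 = 33

j = 33 (mod 43)


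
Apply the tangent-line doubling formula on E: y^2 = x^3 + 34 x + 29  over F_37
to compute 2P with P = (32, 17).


Doubling: s = (3 x1^2 + a) / (2 y1)
s = (3*32^2 + 34) / (2*17) mod 37 = 13
x3 = s^2 - 2 x1 mod 37 = 13^2 - 2*32 = 31
y3 = s (x1 - x3) - y1 mod 37 = 13 * (32 - 31) - 17 = 33

2P = (31, 33)


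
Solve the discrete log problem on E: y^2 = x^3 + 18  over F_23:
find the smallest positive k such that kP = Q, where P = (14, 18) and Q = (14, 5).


Enumerate multiples of P until we hit Q = (14, 5):
  1P = (14, 18)
  2P = (19, 0)
  3P = (14, 5)
Match found at i = 3.

k = 3


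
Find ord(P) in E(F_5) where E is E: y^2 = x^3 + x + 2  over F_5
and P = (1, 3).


Compute successive multiples of P until we hit O:
  1P = (1, 3)
  2P = (4, 0)
  3P = (1, 2)
  4P = O

ord(P) = 4


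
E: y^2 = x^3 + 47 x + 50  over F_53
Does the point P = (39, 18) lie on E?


Check whether y^2 = x^3 + 47 x + 50 (mod 53) for (x, y) = (39, 18).
LHS: y^2 = 18^2 mod 53 = 6
RHS: x^3 + 47 x + 50 = 39^3 + 47*39 + 50 mod 53 = 40
LHS != RHS

No, not on the curve


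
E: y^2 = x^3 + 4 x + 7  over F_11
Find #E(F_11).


For each x in F_11, count y with y^2 = x^3 + 4 x + 7 mod 11:
  x = 1: RHS = 1, y in [1, 10]  -> 2 point(s)
  x = 2: RHS = 1, y in [1, 10]  -> 2 point(s)
  x = 5: RHS = 9, y in [3, 8]  -> 2 point(s)
  x = 6: RHS = 5, y in [4, 7]  -> 2 point(s)
  x = 7: RHS = 4, y in [2, 9]  -> 2 point(s)
  x = 8: RHS = 1, y in [1, 10]  -> 2 point(s)
Affine points: 12. Add the point at infinity: total = 13.

#E(F_11) = 13


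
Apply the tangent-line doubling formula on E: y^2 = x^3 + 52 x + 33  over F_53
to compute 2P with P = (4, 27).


Doubling: s = (3 x1^2 + a) / (2 y1)
s = (3*4^2 + 52) / (2*27) mod 53 = 47
x3 = s^2 - 2 x1 mod 53 = 47^2 - 2*4 = 28
y3 = s (x1 - x3) - y1 mod 53 = 47 * (4 - 28) - 27 = 11

2P = (28, 11)


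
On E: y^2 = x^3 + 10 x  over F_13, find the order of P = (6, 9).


Compute successive multiples of P until we hit O:
  1P = (6, 9)
  2P = (0, 0)
  3P = (6, 4)
  4P = O

ord(P) = 4


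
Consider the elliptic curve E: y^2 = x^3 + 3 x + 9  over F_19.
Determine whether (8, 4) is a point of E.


Check whether y^2 = x^3 + 3 x + 9 (mod 19) for (x, y) = (8, 4).
LHS: y^2 = 4^2 mod 19 = 16
RHS: x^3 + 3 x + 9 = 8^3 + 3*8 + 9 mod 19 = 13
LHS != RHS

No, not on the curve


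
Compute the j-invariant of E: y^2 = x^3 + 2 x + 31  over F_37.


Delta = -16(4 a^3 + 27 b^2) mod 37 = 31
-1728 * (4 a)^3 = -1728 * (4*2)^3 mod 37 = 8
j = 8 * 31^(-1) mod 37 = 11

j = 11 (mod 37)


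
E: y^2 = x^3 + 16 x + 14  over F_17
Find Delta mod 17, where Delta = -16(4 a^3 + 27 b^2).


4 a^3 + 27 b^2 = 4*16^3 + 27*14^2 = 16384 + 5292 = 21676
Delta = -16 * (21676) = -346816
Delta mod 17 = 1

Delta = 1 (mod 17)


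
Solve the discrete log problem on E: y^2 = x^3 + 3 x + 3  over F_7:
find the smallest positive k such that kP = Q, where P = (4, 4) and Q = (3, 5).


Enumerate multiples of P until we hit Q = (3, 5):
  1P = (4, 4)
  2P = (3, 5)
Match found at i = 2.

k = 2


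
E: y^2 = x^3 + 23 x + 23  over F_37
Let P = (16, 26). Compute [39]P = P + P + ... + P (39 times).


k = 39 = 100111_2 (binary, LSB first: 111001)
Double-and-add from P = (16, 26):
  bit 0 = 1: acc = O + (16, 26) = (16, 26)
  bit 1 = 1: acc = (16, 26) + (21, 31) = (1, 26)
  bit 2 = 1: acc = (1, 26) + (20, 11) = (28, 7)
  bit 3 = 0: acc unchanged = (28, 7)
  bit 4 = 0: acc unchanged = (28, 7)
  bit 5 = 1: acc = (28, 7) + (9, 16) = (28, 30)

39P = (28, 30)


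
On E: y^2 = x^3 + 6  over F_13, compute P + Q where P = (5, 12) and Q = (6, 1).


P != Q, so use the chord formula.
s = (y2 - y1) / (x2 - x1) = (2) / (1) mod 13 = 2
x3 = s^2 - x1 - x2 mod 13 = 2^2 - 5 - 6 = 6
y3 = s (x1 - x3) - y1 mod 13 = 2 * (5 - 6) - 12 = 12

P + Q = (6, 12)


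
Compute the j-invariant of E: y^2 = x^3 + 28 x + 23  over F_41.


Delta = -16(4 a^3 + 27 b^2) mod 41 = 25
-1728 * (4 a)^3 = -1728 * (4*28)^3 mod 41 = 32
j = 32 * 25^(-1) mod 41 = 39

j = 39 (mod 41)


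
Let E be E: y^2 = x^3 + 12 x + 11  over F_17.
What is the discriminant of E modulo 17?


4 a^3 + 27 b^2 = 4*12^3 + 27*11^2 = 6912 + 3267 = 10179
Delta = -16 * (10179) = -162864
Delta mod 17 = 13

Delta = 13 (mod 17)


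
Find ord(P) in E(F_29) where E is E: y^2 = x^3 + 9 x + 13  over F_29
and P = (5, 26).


Compute successive multiples of P until we hit O:
  1P = (5, 26)
  2P = (12, 14)
  3P = (25, 0)
  4P = (12, 15)
  5P = (5, 3)
  6P = O

ord(P) = 6


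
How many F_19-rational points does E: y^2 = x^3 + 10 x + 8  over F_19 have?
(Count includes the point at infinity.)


For each x in F_19, count y with y^2 = x^3 + 10 x + 8 mod 19:
  x = 1: RHS = 0, y in [0]  -> 1 point(s)
  x = 2: RHS = 17, y in [6, 13]  -> 2 point(s)
  x = 4: RHS = 17, y in [6, 13]  -> 2 point(s)
  x = 8: RHS = 11, y in [7, 12]  -> 2 point(s)
  x = 10: RHS = 6, y in [5, 14]  -> 2 point(s)
  x = 11: RHS = 5, y in [9, 10]  -> 2 point(s)
  x = 13: RHS = 17, y in [6, 13]  -> 2 point(s)
  x = 14: RHS = 4, y in [2, 17]  -> 2 point(s)
  x = 18: RHS = 16, y in [4, 15]  -> 2 point(s)
Affine points: 17. Add the point at infinity: total = 18.

#E(F_19) = 18


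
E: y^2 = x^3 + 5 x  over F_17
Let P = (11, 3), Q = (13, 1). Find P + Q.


P != Q, so use the chord formula.
s = (y2 - y1) / (x2 - x1) = (15) / (2) mod 17 = 16
x3 = s^2 - x1 - x2 mod 17 = 16^2 - 11 - 13 = 11
y3 = s (x1 - x3) - y1 mod 17 = 16 * (11 - 11) - 3 = 14

P + Q = (11, 14)


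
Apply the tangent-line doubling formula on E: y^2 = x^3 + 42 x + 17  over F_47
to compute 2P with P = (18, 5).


Doubling: s = (3 x1^2 + a) / (2 y1)
s = (3*18^2 + 42) / (2*5) mod 47 = 45
x3 = s^2 - 2 x1 mod 47 = 45^2 - 2*18 = 15
y3 = s (x1 - x3) - y1 mod 47 = 45 * (18 - 15) - 5 = 36

2P = (15, 36)


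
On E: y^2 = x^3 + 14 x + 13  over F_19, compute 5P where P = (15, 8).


k = 5 = 101_2 (binary, LSB first: 101)
Double-and-add from P = (15, 8):
  bit 0 = 1: acc = O + (15, 8) = (15, 8)
  bit 1 = 0: acc unchanged = (15, 8)
  bit 2 = 1: acc = (15, 8) + (15, 8) = (15, 11)

5P = (15, 11)


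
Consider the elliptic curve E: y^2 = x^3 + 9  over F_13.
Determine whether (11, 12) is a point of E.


Check whether y^2 = x^3 + 0 x + 9 (mod 13) for (x, y) = (11, 12).
LHS: y^2 = 12^2 mod 13 = 1
RHS: x^3 + 0 x + 9 = 11^3 + 0*11 + 9 mod 13 = 1
LHS = RHS

Yes, on the curve


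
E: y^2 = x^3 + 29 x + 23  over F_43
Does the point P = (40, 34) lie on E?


Check whether y^2 = x^3 + 29 x + 23 (mod 43) for (x, y) = (40, 34).
LHS: y^2 = 34^2 mod 43 = 38
RHS: x^3 + 29 x + 23 = 40^3 + 29*40 + 23 mod 43 = 38
LHS = RHS

Yes, on the curve


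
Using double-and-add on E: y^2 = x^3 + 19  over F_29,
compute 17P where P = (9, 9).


k = 17 = 10001_2 (binary, LSB first: 10001)
Double-and-add from P = (9, 9):
  bit 0 = 1: acc = O + (9, 9) = (9, 9)
  bit 1 = 0: acc unchanged = (9, 9)
  bit 2 = 0: acc unchanged = (9, 9)
  bit 3 = 0: acc unchanged = (9, 9)
  bit 4 = 1: acc = (9, 9) + (5, 17) = (19, 11)

17P = (19, 11)


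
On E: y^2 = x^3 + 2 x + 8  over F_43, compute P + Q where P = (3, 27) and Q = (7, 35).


P != Q, so use the chord formula.
s = (y2 - y1) / (x2 - x1) = (8) / (4) mod 43 = 2
x3 = s^2 - x1 - x2 mod 43 = 2^2 - 3 - 7 = 37
y3 = s (x1 - x3) - y1 mod 43 = 2 * (3 - 37) - 27 = 34

P + Q = (37, 34)


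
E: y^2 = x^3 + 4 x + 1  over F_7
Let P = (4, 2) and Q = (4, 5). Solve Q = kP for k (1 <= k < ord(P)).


Enumerate multiples of P until we hit Q = (4, 5):
  1P = (4, 2)
  2P = (0, 1)
  3P = (0, 6)
  4P = (4, 5)
Match found at i = 4.

k = 4


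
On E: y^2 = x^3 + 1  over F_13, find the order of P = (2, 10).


Compute successive multiples of P until we hit O:
  1P = (2, 10)
  2P = (0, 12)
  3P = (12, 0)
  4P = (0, 1)
  5P = (2, 3)
  6P = O

ord(P) = 6


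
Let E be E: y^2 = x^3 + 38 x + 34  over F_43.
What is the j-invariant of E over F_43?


Delta = -16(4 a^3 + 27 b^2) mod 43 = 12
-1728 * (4 a)^3 = -1728 * (4*38)^3 mod 43 = 16
j = 16 * 12^(-1) mod 43 = 30

j = 30 (mod 43)


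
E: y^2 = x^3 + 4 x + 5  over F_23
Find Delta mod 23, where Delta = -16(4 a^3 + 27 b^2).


4 a^3 + 27 b^2 = 4*4^3 + 27*5^2 = 256 + 675 = 931
Delta = -16 * (931) = -14896
Delta mod 23 = 8

Delta = 8 (mod 23)


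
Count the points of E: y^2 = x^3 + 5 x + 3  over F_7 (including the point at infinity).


For each x in F_7, count y with y^2 = x^3 + 5 x + 3 mod 7:
  x = 1: RHS = 2, y in [3, 4]  -> 2 point(s)
  x = 2: RHS = 0, y in [0]  -> 1 point(s)
  x = 6: RHS = 4, y in [2, 5]  -> 2 point(s)
Affine points: 5. Add the point at infinity: total = 6.

#E(F_7) = 6


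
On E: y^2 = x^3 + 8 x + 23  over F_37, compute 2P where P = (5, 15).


Doubling: s = (3 x1^2 + a) / (2 y1)
s = (3*5^2 + 8) / (2*15) mod 37 = 4
x3 = s^2 - 2 x1 mod 37 = 4^2 - 2*5 = 6
y3 = s (x1 - x3) - y1 mod 37 = 4 * (5 - 6) - 15 = 18

2P = (6, 18)


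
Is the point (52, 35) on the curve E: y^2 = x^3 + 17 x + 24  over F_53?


Check whether y^2 = x^3 + 17 x + 24 (mod 53) for (x, y) = (52, 35).
LHS: y^2 = 35^2 mod 53 = 6
RHS: x^3 + 17 x + 24 = 52^3 + 17*52 + 24 mod 53 = 6
LHS = RHS

Yes, on the curve


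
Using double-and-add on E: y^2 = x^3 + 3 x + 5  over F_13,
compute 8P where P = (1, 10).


k = 8 = 1000_2 (binary, LSB first: 0001)
Double-and-add from P = (1, 10):
  bit 0 = 0: acc unchanged = O
  bit 1 = 0: acc unchanged = O
  bit 2 = 0: acc unchanged = O
  bit 3 = 1: acc = O + (1, 3) = (1, 3)

8P = (1, 3)


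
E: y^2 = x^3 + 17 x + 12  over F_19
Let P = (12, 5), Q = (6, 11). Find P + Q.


P != Q, so use the chord formula.
s = (y2 - y1) / (x2 - x1) = (6) / (13) mod 19 = 18
x3 = s^2 - x1 - x2 mod 19 = 18^2 - 12 - 6 = 2
y3 = s (x1 - x3) - y1 mod 19 = 18 * (12 - 2) - 5 = 4

P + Q = (2, 4)


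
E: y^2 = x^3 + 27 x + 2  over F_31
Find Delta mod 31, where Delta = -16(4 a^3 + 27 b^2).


4 a^3 + 27 b^2 = 4*27^3 + 27*2^2 = 78732 + 108 = 78840
Delta = -16 * (78840) = -1261440
Delta mod 31 = 12

Delta = 12 (mod 31)


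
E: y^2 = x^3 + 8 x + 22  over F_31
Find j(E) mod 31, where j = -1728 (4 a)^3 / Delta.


Delta = -16(4 a^3 + 27 b^2) mod 31 = 6
-1728 * (4 a)^3 = -1728 * (4*8)^3 mod 31 = 8
j = 8 * 6^(-1) mod 31 = 22

j = 22 (mod 31)


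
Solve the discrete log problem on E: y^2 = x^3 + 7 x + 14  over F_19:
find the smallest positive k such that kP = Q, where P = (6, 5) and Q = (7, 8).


Enumerate multiples of P until we hit Q = (7, 8):
  1P = (6, 5)
  2P = (11, 4)
  3P = (18, 5)
  4P = (14, 14)
  5P = (16, 17)
  6P = (3, 10)
  7P = (17, 7)
  8P = (2, 13)
  9P = (15, 13)
  10P = (7, 11)
  11P = (4, 7)
  12P = (10, 18)
  13P = (10, 1)
  14P = (4, 12)
  15P = (7, 8)
Match found at i = 15.

k = 15


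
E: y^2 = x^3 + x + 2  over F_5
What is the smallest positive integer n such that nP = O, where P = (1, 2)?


Compute successive multiples of P until we hit O:
  1P = (1, 2)
  2P = (4, 0)
  3P = (1, 3)
  4P = O

ord(P) = 4


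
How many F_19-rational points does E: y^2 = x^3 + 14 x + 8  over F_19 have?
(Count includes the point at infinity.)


For each x in F_19, count y with y^2 = x^3 + 14 x + 8 mod 19:
  x = 1: RHS = 4, y in [2, 17]  -> 2 point(s)
  x = 2: RHS = 6, y in [5, 14]  -> 2 point(s)
  x = 3: RHS = 1, y in [1, 18]  -> 2 point(s)
  x = 6: RHS = 4, y in [2, 17]  -> 2 point(s)
  x = 8: RHS = 5, y in [9, 10]  -> 2 point(s)
  x = 11: RHS = 11, y in [7, 12]  -> 2 point(s)
  x = 12: RHS = 4, y in [2, 17]  -> 2 point(s)
Affine points: 14. Add the point at infinity: total = 15.

#E(F_19) = 15


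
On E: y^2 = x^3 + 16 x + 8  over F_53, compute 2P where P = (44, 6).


Doubling: s = (3 x1^2 + a) / (2 y1)
s = (3*44^2 + 16) / (2*6) mod 53 = 26
x3 = s^2 - 2 x1 mod 53 = 26^2 - 2*44 = 5
y3 = s (x1 - x3) - y1 mod 53 = 26 * (44 - 5) - 6 = 1

2P = (5, 1)


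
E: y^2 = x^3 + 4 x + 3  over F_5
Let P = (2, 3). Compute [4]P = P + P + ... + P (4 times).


k = 4 = 100_2 (binary, LSB first: 001)
Double-and-add from P = (2, 3):
  bit 0 = 0: acc unchanged = O
  bit 1 = 0: acc unchanged = O
  bit 2 = 1: acc = O + (2, 3) = (2, 3)

4P = (2, 3)


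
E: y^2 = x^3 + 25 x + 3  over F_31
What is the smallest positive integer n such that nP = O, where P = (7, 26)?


Compute successive multiples of P until we hit O:
  1P = (7, 26)
  2P = (14, 20)
  3P = (12, 27)
  4P = (17, 3)
  5P = (25, 3)
  6P = (8, 8)
  7P = (30, 16)
  8P = (13, 13)
  ... (continuing to 41P)
  41P = O

ord(P) = 41


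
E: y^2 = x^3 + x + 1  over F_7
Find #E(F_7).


For each x in F_7, count y with y^2 = x^3 + 1 x + 1 mod 7:
  x = 0: RHS = 1, y in [1, 6]  -> 2 point(s)
  x = 2: RHS = 4, y in [2, 5]  -> 2 point(s)
Affine points: 4. Add the point at infinity: total = 5.

#E(F_7) = 5


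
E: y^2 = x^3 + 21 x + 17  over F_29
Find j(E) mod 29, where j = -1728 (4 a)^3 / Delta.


Delta = -16(4 a^3 + 27 b^2) mod 29 = 24
-1728 * (4 a)^3 = -1728 * (4*21)^3 mod 29 = 24
j = 24 * 24^(-1) mod 29 = 1

j = 1 (mod 29)


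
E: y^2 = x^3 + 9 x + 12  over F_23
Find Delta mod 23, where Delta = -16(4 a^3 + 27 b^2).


4 a^3 + 27 b^2 = 4*9^3 + 27*12^2 = 2916 + 3888 = 6804
Delta = -16 * (6804) = -108864
Delta mod 23 = 18

Delta = 18 (mod 23)


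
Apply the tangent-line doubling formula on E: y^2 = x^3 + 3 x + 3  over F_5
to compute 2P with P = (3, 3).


Doubling: s = (3 x1^2 + a) / (2 y1)
s = (3*3^2 + 3) / (2*3) mod 5 = 0
x3 = s^2 - 2 x1 mod 5 = 0^2 - 2*3 = 4
y3 = s (x1 - x3) - y1 mod 5 = 0 * (3 - 4) - 3 = 2

2P = (4, 2)


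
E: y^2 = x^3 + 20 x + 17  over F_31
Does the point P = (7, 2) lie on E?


Check whether y^2 = x^3 + 20 x + 17 (mod 31) for (x, y) = (7, 2).
LHS: y^2 = 2^2 mod 31 = 4
RHS: x^3 + 20 x + 17 = 7^3 + 20*7 + 17 mod 31 = 4
LHS = RHS

Yes, on the curve


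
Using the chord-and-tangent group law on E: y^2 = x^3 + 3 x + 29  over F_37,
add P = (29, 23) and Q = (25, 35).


P != Q, so use the chord formula.
s = (y2 - y1) / (x2 - x1) = (12) / (33) mod 37 = 34
x3 = s^2 - x1 - x2 mod 37 = 34^2 - 29 - 25 = 29
y3 = s (x1 - x3) - y1 mod 37 = 34 * (29 - 29) - 23 = 14

P + Q = (29, 14)


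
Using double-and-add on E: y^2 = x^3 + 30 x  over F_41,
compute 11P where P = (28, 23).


k = 11 = 1011_2 (binary, LSB first: 1101)
Double-and-add from P = (28, 23):
  bit 0 = 1: acc = O + (28, 23) = (28, 23)
  bit 1 = 1: acc = (28, 23) + (25, 4) = (19, 34)
  bit 2 = 0: acc unchanged = (19, 34)
  bit 3 = 1: acc = (19, 34) + (16, 36) = (11, 29)

11P = (11, 29)


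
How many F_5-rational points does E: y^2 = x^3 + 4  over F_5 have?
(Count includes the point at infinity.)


For each x in F_5, count y with y^2 = x^3 + 0 x + 4 mod 5:
  x = 0: RHS = 4, y in [2, 3]  -> 2 point(s)
  x = 1: RHS = 0, y in [0]  -> 1 point(s)
  x = 3: RHS = 1, y in [1, 4]  -> 2 point(s)
Affine points: 5. Add the point at infinity: total = 6.

#E(F_5) = 6


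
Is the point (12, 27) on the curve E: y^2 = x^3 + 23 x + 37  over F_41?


Check whether y^2 = x^3 + 23 x + 37 (mod 41) for (x, y) = (12, 27).
LHS: y^2 = 27^2 mod 41 = 32
RHS: x^3 + 23 x + 37 = 12^3 + 23*12 + 37 mod 41 = 32
LHS = RHS

Yes, on the curve


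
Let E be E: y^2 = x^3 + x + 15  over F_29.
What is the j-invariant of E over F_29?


Delta = -16(4 a^3 + 27 b^2) mod 29 = 2
-1728 * (4 a)^3 = -1728 * (4*1)^3 mod 29 = 14
j = 14 * 2^(-1) mod 29 = 7

j = 7 (mod 29)


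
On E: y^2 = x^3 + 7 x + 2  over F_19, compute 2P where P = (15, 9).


Doubling: s = (3 x1^2 + a) / (2 y1)
s = (3*15^2 + 7) / (2*9) mod 19 = 2
x3 = s^2 - 2 x1 mod 19 = 2^2 - 2*15 = 12
y3 = s (x1 - x3) - y1 mod 19 = 2 * (15 - 12) - 9 = 16

2P = (12, 16)


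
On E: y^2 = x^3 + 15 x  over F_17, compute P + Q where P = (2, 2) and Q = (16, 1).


P != Q, so use the chord formula.
s = (y2 - y1) / (x2 - x1) = (16) / (14) mod 17 = 6
x3 = s^2 - x1 - x2 mod 17 = 6^2 - 2 - 16 = 1
y3 = s (x1 - x3) - y1 mod 17 = 6 * (2 - 1) - 2 = 4

P + Q = (1, 4)


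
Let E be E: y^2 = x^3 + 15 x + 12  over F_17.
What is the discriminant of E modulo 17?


4 a^3 + 27 b^2 = 4*15^3 + 27*12^2 = 13500 + 3888 = 17388
Delta = -16 * (17388) = -278208
Delta mod 17 = 14

Delta = 14 (mod 17)


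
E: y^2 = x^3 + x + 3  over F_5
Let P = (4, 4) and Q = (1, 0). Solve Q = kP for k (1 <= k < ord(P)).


Enumerate multiples of P until we hit Q = (1, 0):
  1P = (4, 4)
  2P = (1, 0)
Match found at i = 2.

k = 2


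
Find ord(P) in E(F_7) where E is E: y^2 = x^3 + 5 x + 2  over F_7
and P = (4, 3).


Compute successive multiples of P until we hit O:
  1P = (4, 3)
  2P = (1, 6)
  3P = (3, 3)
  4P = (0, 4)
  5P = (0, 3)
  6P = (3, 4)
  7P = (1, 1)
  8P = (4, 4)
  ... (continuing to 9P)
  9P = O

ord(P) = 9


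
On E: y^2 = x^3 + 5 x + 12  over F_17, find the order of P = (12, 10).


Compute successive multiples of P until we hit O:
  1P = (12, 10)
  2P = (9, 2)
  3P = (5, 3)
  4P = (1, 1)
  5P = (2, 9)
  6P = (11, 2)
  7P = (7, 13)
  8P = (14, 15)
  ... (continuing to 21P)
  21P = O

ord(P) = 21


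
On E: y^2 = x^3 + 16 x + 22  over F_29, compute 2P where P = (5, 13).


Doubling: s = (3 x1^2 + a) / (2 y1)
s = (3*5^2 + 16) / (2*13) mod 29 = 18
x3 = s^2 - 2 x1 mod 29 = 18^2 - 2*5 = 24
y3 = s (x1 - x3) - y1 mod 29 = 18 * (5 - 24) - 13 = 22

2P = (24, 22)


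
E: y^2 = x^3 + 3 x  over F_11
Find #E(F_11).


For each x in F_11, count y with y^2 = x^3 + 3 x + 0 mod 11:
  x = 0: RHS = 0, y in [0]  -> 1 point(s)
  x = 1: RHS = 4, y in [2, 9]  -> 2 point(s)
  x = 2: RHS = 3, y in [5, 6]  -> 2 point(s)
  x = 3: RHS = 3, y in [5, 6]  -> 2 point(s)
  x = 6: RHS = 3, y in [5, 6]  -> 2 point(s)
  x = 7: RHS = 1, y in [1, 10]  -> 2 point(s)
Affine points: 11. Add the point at infinity: total = 12.

#E(F_11) = 12


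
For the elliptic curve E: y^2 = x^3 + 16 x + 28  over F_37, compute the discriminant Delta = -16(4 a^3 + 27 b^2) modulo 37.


4 a^3 + 27 b^2 = 4*16^3 + 27*28^2 = 16384 + 21168 = 37552
Delta = -16 * (37552) = -600832
Delta mod 37 = 11

Delta = 11 (mod 37)


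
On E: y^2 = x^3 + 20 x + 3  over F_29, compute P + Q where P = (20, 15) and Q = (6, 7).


P != Q, so use the chord formula.
s = (y2 - y1) / (x2 - x1) = (21) / (15) mod 29 = 13
x3 = s^2 - x1 - x2 mod 29 = 13^2 - 20 - 6 = 27
y3 = s (x1 - x3) - y1 mod 29 = 13 * (20 - 27) - 15 = 10

P + Q = (27, 10)


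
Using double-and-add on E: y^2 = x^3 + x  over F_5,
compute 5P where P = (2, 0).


k = 5 = 101_2 (binary, LSB first: 101)
Double-and-add from P = (2, 0):
  bit 0 = 1: acc = O + (2, 0) = (2, 0)
  bit 1 = 0: acc unchanged = (2, 0)
  bit 2 = 1: acc = (2, 0) + O = (2, 0)

5P = (2, 0)


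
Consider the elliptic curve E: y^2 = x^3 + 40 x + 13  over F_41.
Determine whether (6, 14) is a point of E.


Check whether y^2 = x^3 + 40 x + 13 (mod 41) for (x, y) = (6, 14).
LHS: y^2 = 14^2 mod 41 = 32
RHS: x^3 + 40 x + 13 = 6^3 + 40*6 + 13 mod 41 = 18
LHS != RHS

No, not on the curve


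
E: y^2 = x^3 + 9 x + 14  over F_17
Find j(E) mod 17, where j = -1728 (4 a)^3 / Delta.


Delta = -16(4 a^3 + 27 b^2) mod 17 = 14
-1728 * (4 a)^3 = -1728 * (4*9)^3 mod 17 = 14
j = 14 * 14^(-1) mod 17 = 1

j = 1 (mod 17)


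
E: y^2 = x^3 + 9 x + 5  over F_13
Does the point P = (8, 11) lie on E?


Check whether y^2 = x^3 + 9 x + 5 (mod 13) for (x, y) = (8, 11).
LHS: y^2 = 11^2 mod 13 = 4
RHS: x^3 + 9 x + 5 = 8^3 + 9*8 + 5 mod 13 = 4
LHS = RHS

Yes, on the curve


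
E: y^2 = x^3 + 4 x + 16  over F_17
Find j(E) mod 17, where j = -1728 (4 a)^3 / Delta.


Delta = -16(4 a^3 + 27 b^2) mod 17 = 11
-1728 * (4 a)^3 = -1728 * (4*4)^3 mod 17 = 11
j = 11 * 11^(-1) mod 17 = 1

j = 1 (mod 17)


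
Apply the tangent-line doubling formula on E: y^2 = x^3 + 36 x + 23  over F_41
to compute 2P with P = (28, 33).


Doubling: s = (3 x1^2 + a) / (2 y1)
s = (3*28^2 + 36) / (2*33) mod 41 = 25
x3 = s^2 - 2 x1 mod 41 = 25^2 - 2*28 = 36
y3 = s (x1 - x3) - y1 mod 41 = 25 * (28 - 36) - 33 = 13

2P = (36, 13)


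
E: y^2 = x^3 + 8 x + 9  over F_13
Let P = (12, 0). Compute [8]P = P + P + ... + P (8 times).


k = 8 = 1000_2 (binary, LSB first: 0001)
Double-and-add from P = (12, 0):
  bit 0 = 0: acc unchanged = O
  bit 1 = 0: acc unchanged = O
  bit 2 = 0: acc unchanged = O
  bit 3 = 1: acc = O + O = O

8P = O


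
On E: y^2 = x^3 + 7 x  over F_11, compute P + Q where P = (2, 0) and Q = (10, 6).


P != Q, so use the chord formula.
s = (y2 - y1) / (x2 - x1) = (6) / (8) mod 11 = 9
x3 = s^2 - x1 - x2 mod 11 = 9^2 - 2 - 10 = 3
y3 = s (x1 - x3) - y1 mod 11 = 9 * (2 - 3) - 0 = 2

P + Q = (3, 2)


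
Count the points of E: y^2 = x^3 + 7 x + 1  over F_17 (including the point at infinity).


For each x in F_17, count y with y^2 = x^3 + 7 x + 1 mod 17:
  x = 0: RHS = 1, y in [1, 16]  -> 2 point(s)
  x = 1: RHS = 9, y in [3, 14]  -> 2 point(s)
  x = 3: RHS = 15, y in [7, 10]  -> 2 point(s)
  x = 4: RHS = 8, y in [5, 12]  -> 2 point(s)
  x = 5: RHS = 8, y in [5, 12]  -> 2 point(s)
  x = 6: RHS = 4, y in [2, 15]  -> 2 point(s)
  x = 7: RHS = 2, y in [6, 11]  -> 2 point(s)
  x = 8: RHS = 8, y in [5, 12]  -> 2 point(s)
  x = 10: RHS = 0, y in [0]  -> 1 point(s)
  x = 11: RHS = 15, y in [7, 10]  -> 2 point(s)
  x = 14: RHS = 4, y in [2, 15]  -> 2 point(s)
  x = 15: RHS = 13, y in [8, 9]  -> 2 point(s)
Affine points: 23. Add the point at infinity: total = 24.

#E(F_17) = 24


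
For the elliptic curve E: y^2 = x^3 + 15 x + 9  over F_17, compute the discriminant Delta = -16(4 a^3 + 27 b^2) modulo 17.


4 a^3 + 27 b^2 = 4*15^3 + 27*9^2 = 13500 + 2187 = 15687
Delta = -16 * (15687) = -250992
Delta mod 17 = 13

Delta = 13 (mod 17)


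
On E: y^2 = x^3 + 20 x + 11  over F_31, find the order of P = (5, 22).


Compute successive multiples of P until we hit O:
  1P = (5, 22)
  2P = (8, 30)
  3P = (1, 30)
  4P = (29, 26)
  5P = (22, 1)
  6P = (14, 11)
  7P = (20, 17)
  8P = (13, 22)
  ... (continuing to 17P)
  17P = O

ord(P) = 17


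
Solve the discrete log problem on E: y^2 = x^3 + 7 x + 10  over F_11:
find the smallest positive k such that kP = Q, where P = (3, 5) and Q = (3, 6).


Enumerate multiples of P until we hit Q = (3, 6):
  1P = (3, 5)
  2P = (6, 9)
  3P = (5, 7)
  4P = (4, 5)
  5P = (4, 6)
  6P = (5, 4)
  7P = (6, 2)
  8P = (3, 6)
Match found at i = 8.

k = 8


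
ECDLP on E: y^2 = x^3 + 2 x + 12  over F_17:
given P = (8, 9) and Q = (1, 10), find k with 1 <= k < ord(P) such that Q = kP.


Enumerate multiples of P until we hit Q = (1, 10):
  1P = (8, 9)
  2P = (16, 3)
  3P = (1, 7)
  4P = (6, 11)
  5P = (4, 4)
  6P = (14, 9)
  7P = (12, 8)
  8P = (13, 5)
  9P = (15, 0)
  10P = (13, 12)
  11P = (12, 9)
  12P = (14, 8)
  13P = (4, 13)
  14P = (6, 6)
  15P = (1, 10)
Match found at i = 15.

k = 15


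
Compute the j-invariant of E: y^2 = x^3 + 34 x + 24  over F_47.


Delta = -16(4 a^3 + 27 b^2) mod 47 = 17
-1728 * (4 a)^3 = -1728 * (4*34)^3 mod 47 = 35
j = 35 * 17^(-1) mod 47 = 38

j = 38 (mod 47)


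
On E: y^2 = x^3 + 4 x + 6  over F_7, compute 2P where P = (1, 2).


Doubling: s = (3 x1^2 + a) / (2 y1)
s = (3*1^2 + 4) / (2*2) mod 7 = 0
x3 = s^2 - 2 x1 mod 7 = 0^2 - 2*1 = 5
y3 = s (x1 - x3) - y1 mod 7 = 0 * (1 - 5) - 2 = 5

2P = (5, 5)


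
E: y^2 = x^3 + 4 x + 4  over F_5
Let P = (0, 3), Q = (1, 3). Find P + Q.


P != Q, so use the chord formula.
s = (y2 - y1) / (x2 - x1) = (0) / (1) mod 5 = 0
x3 = s^2 - x1 - x2 mod 5 = 0^2 - 0 - 1 = 4
y3 = s (x1 - x3) - y1 mod 5 = 0 * (0 - 4) - 3 = 2

P + Q = (4, 2)


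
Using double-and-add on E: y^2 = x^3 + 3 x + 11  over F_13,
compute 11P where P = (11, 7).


k = 11 = 1011_2 (binary, LSB first: 1101)
Double-and-add from P = (11, 7):
  bit 0 = 1: acc = O + (11, 7) = (11, 7)
  bit 1 = 1: acc = (11, 7) + (8, 12) = (4, 3)
  bit 2 = 0: acc unchanged = (4, 3)
  bit 3 = 1: acc = (4, 3) + (10, 12) = (11, 6)

11P = (11, 6)


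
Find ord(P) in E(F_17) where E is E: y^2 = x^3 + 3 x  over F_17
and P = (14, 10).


Compute successive multiples of P until we hit O:
  1P = (14, 10)
  2P = (4, 5)
  3P = (12, 8)
  4P = (9, 12)
  5P = (3, 6)
  6P = (8, 3)
  7P = (11, 2)
  8P = (1, 2)
  ... (continuing to 26P)
  26P = O

ord(P) = 26


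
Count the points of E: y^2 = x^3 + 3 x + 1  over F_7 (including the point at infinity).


For each x in F_7, count y with y^2 = x^3 + 3 x + 1 mod 7:
  x = 0: RHS = 1, y in [1, 6]  -> 2 point(s)
  x = 2: RHS = 1, y in [1, 6]  -> 2 point(s)
  x = 3: RHS = 2, y in [3, 4]  -> 2 point(s)
  x = 4: RHS = 0, y in [0]  -> 1 point(s)
  x = 5: RHS = 1, y in [1, 6]  -> 2 point(s)
  x = 6: RHS = 4, y in [2, 5]  -> 2 point(s)
Affine points: 11. Add the point at infinity: total = 12.

#E(F_7) = 12


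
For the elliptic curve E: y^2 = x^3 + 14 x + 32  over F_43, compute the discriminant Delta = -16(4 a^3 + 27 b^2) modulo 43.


4 a^3 + 27 b^2 = 4*14^3 + 27*32^2 = 10976 + 27648 = 38624
Delta = -16 * (38624) = -617984
Delta mod 43 = 12

Delta = 12 (mod 43)


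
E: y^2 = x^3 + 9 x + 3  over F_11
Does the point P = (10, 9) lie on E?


Check whether y^2 = x^3 + 9 x + 3 (mod 11) for (x, y) = (10, 9).
LHS: y^2 = 9^2 mod 11 = 4
RHS: x^3 + 9 x + 3 = 10^3 + 9*10 + 3 mod 11 = 4
LHS = RHS

Yes, on the curve


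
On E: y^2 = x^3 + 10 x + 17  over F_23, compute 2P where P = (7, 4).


Doubling: s = (3 x1^2 + a) / (2 y1)
s = (3*7^2 + 10) / (2*4) mod 23 = 11
x3 = s^2 - 2 x1 mod 23 = 11^2 - 2*7 = 15
y3 = s (x1 - x3) - y1 mod 23 = 11 * (7 - 15) - 4 = 0

2P = (15, 0)


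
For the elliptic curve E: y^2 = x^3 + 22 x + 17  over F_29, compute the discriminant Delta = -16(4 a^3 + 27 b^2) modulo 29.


4 a^3 + 27 b^2 = 4*22^3 + 27*17^2 = 42592 + 7803 = 50395
Delta = -16 * (50395) = -806320
Delta mod 29 = 25

Delta = 25 (mod 29)


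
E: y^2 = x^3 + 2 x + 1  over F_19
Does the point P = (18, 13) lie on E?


Check whether y^2 = x^3 + 2 x + 1 (mod 19) for (x, y) = (18, 13).
LHS: y^2 = 13^2 mod 19 = 17
RHS: x^3 + 2 x + 1 = 18^3 + 2*18 + 1 mod 19 = 17
LHS = RHS

Yes, on the curve


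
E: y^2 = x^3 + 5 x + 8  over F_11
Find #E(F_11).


For each x in F_11, count y with y^2 = x^3 + 5 x + 8 mod 11:
  x = 1: RHS = 3, y in [5, 6]  -> 2 point(s)
  x = 2: RHS = 4, y in [2, 9]  -> 2 point(s)
  x = 4: RHS = 4, y in [2, 9]  -> 2 point(s)
  x = 5: RHS = 4, y in [2, 9]  -> 2 point(s)
  x = 6: RHS = 1, y in [1, 10]  -> 2 point(s)
  x = 7: RHS = 1, y in [1, 10]  -> 2 point(s)
  x = 9: RHS = 1, y in [1, 10]  -> 2 point(s)
Affine points: 14. Add the point at infinity: total = 15.

#E(F_11) = 15


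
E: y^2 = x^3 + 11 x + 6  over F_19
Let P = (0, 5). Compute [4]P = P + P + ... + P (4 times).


k = 4 = 100_2 (binary, LSB first: 001)
Double-and-add from P = (0, 5):
  bit 0 = 0: acc unchanged = O
  bit 1 = 0: acc unchanged = O
  bit 2 = 1: acc = O + (2, 6) = (2, 6)

4P = (2, 6)


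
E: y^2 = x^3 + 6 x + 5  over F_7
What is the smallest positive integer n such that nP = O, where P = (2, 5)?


Compute successive multiples of P until we hit O:
  1P = (2, 5)
  2P = (4, 4)
  3P = (3, 6)
  4P = (3, 1)
  5P = (4, 3)
  6P = (2, 2)
  7P = O

ord(P) = 7


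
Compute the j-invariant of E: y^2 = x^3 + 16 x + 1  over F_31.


Delta = -16(4 a^3 + 27 b^2) mod 31 = 25
-1728 * (4 a)^3 = -1728 * (4*16)^3 mod 31 = 2
j = 2 * 25^(-1) mod 31 = 10

j = 10 (mod 31)


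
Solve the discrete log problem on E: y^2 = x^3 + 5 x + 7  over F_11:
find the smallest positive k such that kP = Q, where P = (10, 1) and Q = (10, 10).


Enumerate multiples of P until we hit Q = (10, 10):
  1P = (10, 1)
  2P = (7, 0)
  3P = (10, 10)
Match found at i = 3.

k = 3


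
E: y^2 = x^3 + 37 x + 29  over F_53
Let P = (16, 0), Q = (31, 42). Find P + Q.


P != Q, so use the chord formula.
s = (y2 - y1) / (x2 - x1) = (42) / (15) mod 53 = 24
x3 = s^2 - x1 - x2 mod 53 = 24^2 - 16 - 31 = 52
y3 = s (x1 - x3) - y1 mod 53 = 24 * (16 - 52) - 0 = 37

P + Q = (52, 37)


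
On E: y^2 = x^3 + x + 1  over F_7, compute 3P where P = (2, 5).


k = 3 = 11_2 (binary, LSB first: 11)
Double-and-add from P = (2, 5):
  bit 0 = 1: acc = O + (2, 5) = (2, 5)
  bit 1 = 1: acc = (2, 5) + (0, 6) = (0, 1)

3P = (0, 1)


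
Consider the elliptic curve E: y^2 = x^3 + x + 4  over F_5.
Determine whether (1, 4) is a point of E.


Check whether y^2 = x^3 + 1 x + 4 (mod 5) for (x, y) = (1, 4).
LHS: y^2 = 4^2 mod 5 = 1
RHS: x^3 + 1 x + 4 = 1^3 + 1*1 + 4 mod 5 = 1
LHS = RHS

Yes, on the curve


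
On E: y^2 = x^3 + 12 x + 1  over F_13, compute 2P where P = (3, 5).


Doubling: s = (3 x1^2 + a) / (2 y1)
s = (3*3^2 + 12) / (2*5) mod 13 = 0
x3 = s^2 - 2 x1 mod 13 = 0^2 - 2*3 = 7
y3 = s (x1 - x3) - y1 mod 13 = 0 * (3 - 7) - 5 = 8

2P = (7, 8)


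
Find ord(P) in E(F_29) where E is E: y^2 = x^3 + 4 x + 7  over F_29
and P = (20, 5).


Compute successive multiples of P until we hit O:
  1P = (20, 5)
  2P = (13, 20)
  3P = (0, 6)
  4P = (4, 0)
  5P = (0, 23)
  6P = (13, 9)
  7P = (20, 24)
  8P = O

ord(P) = 8


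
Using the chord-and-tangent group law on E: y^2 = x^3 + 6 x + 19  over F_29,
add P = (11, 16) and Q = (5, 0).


P != Q, so use the chord formula.
s = (y2 - y1) / (x2 - x1) = (13) / (23) mod 29 = 22
x3 = s^2 - x1 - x2 mod 29 = 22^2 - 11 - 5 = 4
y3 = s (x1 - x3) - y1 mod 29 = 22 * (11 - 4) - 16 = 22

P + Q = (4, 22)


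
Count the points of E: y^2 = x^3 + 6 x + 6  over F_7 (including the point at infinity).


For each x in F_7, count y with y^2 = x^3 + 6 x + 6 mod 7:
  x = 3: RHS = 2, y in [3, 4]  -> 2 point(s)
  x = 5: RHS = 0, y in [0]  -> 1 point(s)
Affine points: 3. Add the point at infinity: total = 4.

#E(F_7) = 4


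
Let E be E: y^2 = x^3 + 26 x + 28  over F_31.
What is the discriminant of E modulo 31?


4 a^3 + 27 b^2 = 4*26^3 + 27*28^2 = 70304 + 21168 = 91472
Delta = -16 * (91472) = -1463552
Delta mod 31 = 20

Delta = 20 (mod 31)


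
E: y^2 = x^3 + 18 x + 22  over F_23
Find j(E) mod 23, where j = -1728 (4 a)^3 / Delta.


Delta = -16(4 a^3 + 27 b^2) mod 23 = 1
-1728 * (4 a)^3 = -1728 * (4*18)^3 mod 23 = 11
j = 11 * 1^(-1) mod 23 = 11

j = 11 (mod 23)


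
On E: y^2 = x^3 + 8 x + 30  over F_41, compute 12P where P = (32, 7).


k = 12 = 1100_2 (binary, LSB first: 0011)
Double-and-add from P = (32, 7):
  bit 0 = 0: acc unchanged = O
  bit 1 = 0: acc unchanged = O
  bit 2 = 1: acc = O + (29, 25) = (29, 25)
  bit 3 = 1: acc = (29, 25) + (26, 26) = (18, 26)

12P = (18, 26)


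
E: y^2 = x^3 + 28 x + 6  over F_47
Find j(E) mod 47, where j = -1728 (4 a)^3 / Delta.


Delta = -16(4 a^3 + 27 b^2) mod 47 = 1
-1728 * (4 a)^3 = -1728 * (4*28)^3 mod 47 = 44
j = 44 * 1^(-1) mod 47 = 44

j = 44 (mod 47)


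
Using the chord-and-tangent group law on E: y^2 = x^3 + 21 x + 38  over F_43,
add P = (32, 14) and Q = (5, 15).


P != Q, so use the chord formula.
s = (y2 - y1) / (x2 - x1) = (1) / (16) mod 43 = 35
x3 = s^2 - x1 - x2 mod 43 = 35^2 - 32 - 5 = 27
y3 = s (x1 - x3) - y1 mod 43 = 35 * (32 - 27) - 14 = 32

P + Q = (27, 32)


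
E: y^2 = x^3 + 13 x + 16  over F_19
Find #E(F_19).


For each x in F_19, count y with y^2 = x^3 + 13 x + 16 mod 19:
  x = 0: RHS = 16, y in [4, 15]  -> 2 point(s)
  x = 1: RHS = 11, y in [7, 12]  -> 2 point(s)
  x = 3: RHS = 6, y in [5, 14]  -> 2 point(s)
  x = 5: RHS = 16, y in [4, 15]  -> 2 point(s)
  x = 6: RHS = 6, y in [5, 14]  -> 2 point(s)
  x = 8: RHS = 5, y in [9, 10]  -> 2 point(s)
  x = 9: RHS = 7, y in [8, 11]  -> 2 point(s)
  x = 10: RHS = 6, y in [5, 14]  -> 2 point(s)
  x = 12: RHS = 0, y in [0]  -> 1 point(s)
  x = 13: RHS = 7, y in [8, 11]  -> 2 point(s)
  x = 14: RHS = 16, y in [4, 15]  -> 2 point(s)
  x = 16: RHS = 7, y in [8, 11]  -> 2 point(s)
  x = 17: RHS = 1, y in [1, 18]  -> 2 point(s)
Affine points: 25. Add the point at infinity: total = 26.

#E(F_19) = 26


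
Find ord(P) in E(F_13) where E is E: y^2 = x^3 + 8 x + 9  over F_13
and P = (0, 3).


Compute successive multiples of P until we hit O:
  1P = (0, 3)
  2P = (9, 11)
  3P = (8, 0)
  4P = (9, 2)
  5P = (0, 10)
  6P = O

ord(P) = 6


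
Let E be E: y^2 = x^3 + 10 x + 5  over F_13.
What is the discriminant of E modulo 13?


4 a^3 + 27 b^2 = 4*10^3 + 27*5^2 = 4000 + 675 = 4675
Delta = -16 * (4675) = -74800
Delta mod 13 = 2

Delta = 2 (mod 13)


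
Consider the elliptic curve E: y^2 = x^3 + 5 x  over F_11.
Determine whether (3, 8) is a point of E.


Check whether y^2 = x^3 + 5 x + 0 (mod 11) for (x, y) = (3, 8).
LHS: y^2 = 8^2 mod 11 = 9
RHS: x^3 + 5 x + 0 = 3^3 + 5*3 + 0 mod 11 = 9
LHS = RHS

Yes, on the curve


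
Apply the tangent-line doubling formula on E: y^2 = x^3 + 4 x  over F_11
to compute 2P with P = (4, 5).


Doubling: s = (3 x1^2 + a) / (2 y1)
s = (3*4^2 + 4) / (2*5) mod 11 = 3
x3 = s^2 - 2 x1 mod 11 = 3^2 - 2*4 = 1
y3 = s (x1 - x3) - y1 mod 11 = 3 * (4 - 1) - 5 = 4

2P = (1, 4)


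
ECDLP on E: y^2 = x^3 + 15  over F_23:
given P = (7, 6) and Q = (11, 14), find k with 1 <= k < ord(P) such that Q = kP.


Enumerate multiples of P until we hit Q = (11, 14):
  1P = (7, 6)
  2P = (11, 14)
Match found at i = 2.

k = 2


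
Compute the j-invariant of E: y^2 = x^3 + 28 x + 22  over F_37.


Delta = -16(4 a^3 + 27 b^2) mod 37 = 35
-1728 * (4 a)^3 = -1728 * (4*28)^3 mod 37 = 11
j = 11 * 35^(-1) mod 37 = 13

j = 13 (mod 37)


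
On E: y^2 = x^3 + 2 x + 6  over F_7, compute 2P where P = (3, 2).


Doubling: s = (3 x1^2 + a) / (2 y1)
s = (3*3^2 + 2) / (2*2) mod 7 = 2
x3 = s^2 - 2 x1 mod 7 = 2^2 - 2*3 = 5
y3 = s (x1 - x3) - y1 mod 7 = 2 * (3 - 5) - 2 = 1

2P = (5, 1)


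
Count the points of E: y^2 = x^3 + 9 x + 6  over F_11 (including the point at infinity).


For each x in F_11, count y with y^2 = x^3 + 9 x + 6 mod 11:
  x = 1: RHS = 5, y in [4, 7]  -> 2 point(s)
  x = 3: RHS = 5, y in [4, 7]  -> 2 point(s)
  x = 5: RHS = 0, y in [0]  -> 1 point(s)
  x = 6: RHS = 1, y in [1, 10]  -> 2 point(s)
  x = 7: RHS = 5, y in [4, 7]  -> 2 point(s)
Affine points: 9. Add the point at infinity: total = 10.

#E(F_11) = 10


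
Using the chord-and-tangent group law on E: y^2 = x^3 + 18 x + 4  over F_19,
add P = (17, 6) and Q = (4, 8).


P != Q, so use the chord formula.
s = (y2 - y1) / (x2 - x1) = (2) / (6) mod 19 = 13
x3 = s^2 - x1 - x2 mod 19 = 13^2 - 17 - 4 = 15
y3 = s (x1 - x3) - y1 mod 19 = 13 * (17 - 15) - 6 = 1

P + Q = (15, 1)


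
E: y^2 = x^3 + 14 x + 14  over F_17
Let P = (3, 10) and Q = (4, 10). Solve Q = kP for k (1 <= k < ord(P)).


Enumerate multiples of P until we hit Q = (4, 10):
  1P = (3, 10)
  2P = (7, 9)
  3P = (6, 12)
  4P = (16, 4)
  5P = (13, 9)
  6P = (9, 11)
  7P = (14, 8)
  8P = (2, 13)
  9P = (4, 10)
Match found at i = 9.

k = 9


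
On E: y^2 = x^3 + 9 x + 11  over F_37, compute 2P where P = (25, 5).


k = 2 = 10_2 (binary, LSB first: 01)
Double-and-add from P = (25, 5):
  bit 0 = 0: acc unchanged = O
  bit 1 = 1: acc = O + (3, 18) = (3, 18)

2P = (3, 18)


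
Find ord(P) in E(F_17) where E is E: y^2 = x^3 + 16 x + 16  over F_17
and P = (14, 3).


Compute successive multiples of P until we hit O:
  1P = (14, 3)
  2P = (4, 12)
  3P = (1, 4)
  4P = (1, 13)
  5P = (4, 5)
  6P = (14, 14)
  7P = O

ord(P) = 7


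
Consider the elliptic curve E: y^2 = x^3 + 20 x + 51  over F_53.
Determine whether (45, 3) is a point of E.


Check whether y^2 = x^3 + 20 x + 51 (mod 53) for (x, y) = (45, 3).
LHS: y^2 = 3^2 mod 53 = 9
RHS: x^3 + 20 x + 51 = 45^3 + 20*45 + 51 mod 53 = 15
LHS != RHS

No, not on the curve


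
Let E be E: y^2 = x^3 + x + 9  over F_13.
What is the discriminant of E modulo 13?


4 a^3 + 27 b^2 = 4*1^3 + 27*9^2 = 4 + 2187 = 2191
Delta = -16 * (2191) = -35056
Delta mod 13 = 5

Delta = 5 (mod 13)


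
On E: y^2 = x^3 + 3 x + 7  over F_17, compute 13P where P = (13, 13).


k = 13 = 1101_2 (binary, LSB first: 1011)
Double-and-add from P = (13, 13):
  bit 0 = 1: acc = O + (13, 13) = (13, 13)
  bit 1 = 0: acc unchanged = (13, 13)
  bit 2 = 1: acc = (13, 13) + (2, 2) = (3, 14)
  bit 3 = 1: acc = (3, 14) + (9, 10) = (13, 4)

13P = (13, 4)
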